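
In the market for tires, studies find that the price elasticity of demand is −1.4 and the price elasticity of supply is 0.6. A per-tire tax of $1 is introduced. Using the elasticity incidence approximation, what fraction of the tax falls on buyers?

Buyers' share ≈ 0.3.

Incidence ratio: buyers' share ≈ εs / (εs + |εd|) = 0.6 / (0.6 + 1.4) = 0.3.
Supply is the less elastic side, so buyers bear the smaller share.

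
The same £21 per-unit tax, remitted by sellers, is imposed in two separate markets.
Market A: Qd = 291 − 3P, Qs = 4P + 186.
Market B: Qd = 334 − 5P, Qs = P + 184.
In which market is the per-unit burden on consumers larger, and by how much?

Market A: pre-tax P* = £15, Q* = 246; post-tax Q = 210; per-unit burden on consumers = £12.
Market B: pre-tax P* = £25, Q* = 209; post-tax Q = 191.5; per-unit burden on consumers = £3.5.
Difference: £12 vs £3.5 → market A is larger by £8.5.

Market A, by £8.5.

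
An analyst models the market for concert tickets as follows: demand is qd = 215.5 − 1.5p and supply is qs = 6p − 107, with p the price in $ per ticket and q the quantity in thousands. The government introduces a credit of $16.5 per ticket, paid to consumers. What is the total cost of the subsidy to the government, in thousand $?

Government outlay = $2818.2 thousand.

Without the subsidy, 215.5 − 1.5p = 6p − 107 gives 7.5p = 322.5, so p* = $43 and q* = 151.
With a per-unit subsidy paid to consumers, each effectively pays p − 16.5, so demand becomes qd = 215.5 − 1.5(p − 16.5).
New equilibrium: consumers pay $29.8, sellers receive $46.3, q = 170.8. (Wedge: pb − ps = −16.5.)
Outlay = t · Q = 16.5 · 170.8 = $2818.2.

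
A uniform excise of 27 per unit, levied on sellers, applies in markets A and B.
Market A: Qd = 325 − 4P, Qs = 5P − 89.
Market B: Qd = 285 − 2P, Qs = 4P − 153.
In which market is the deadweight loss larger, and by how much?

Market A, by 324.

Market A: pre-tax P* = 46, Q* = 141; post-tax Q = 81; deadweight loss = 810.
Market B: pre-tax P* = 73, Q* = 139; post-tax Q = 103; deadweight loss = 486.
Difference: 810 vs 486 → market A is larger by 324.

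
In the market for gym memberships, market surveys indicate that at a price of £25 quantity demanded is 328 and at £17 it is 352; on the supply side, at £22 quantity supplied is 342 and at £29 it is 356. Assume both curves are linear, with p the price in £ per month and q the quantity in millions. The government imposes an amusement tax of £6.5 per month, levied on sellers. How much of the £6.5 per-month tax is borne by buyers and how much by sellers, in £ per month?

Demand slope: (352 − 328)/(17 − 25) = -3, so qd = 403 − 3p.
Supply slope: (356 − 342)/(29 − 22) = 2, so qs = 2p + 298.
Before the tax: set 403 − 3p = 2p + 298 → p* = £21, q* = 340.
With the tax collected from sellers, supply shifts: qs = 2(p − 6.5) + 298.
New equilibrium: buyers pay £23.6, sellers receive £17.1, q = 332.2. (Wedge: pb − ps = 6.5.)
Burden on buyers: £2.6; on sellers: £3.9. (They sum to £6.5.)
The less price-elastic side of the market bears the larger share of a per-unit tax.

Buyers bear £2.6 per month; sellers bear £3.9 per month.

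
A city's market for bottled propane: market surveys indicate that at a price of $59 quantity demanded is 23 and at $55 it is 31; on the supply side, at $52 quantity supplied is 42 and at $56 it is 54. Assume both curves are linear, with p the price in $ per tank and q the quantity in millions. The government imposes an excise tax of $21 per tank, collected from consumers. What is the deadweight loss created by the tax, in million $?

Demand slope: (31 − 23)/(55 − 59) = -2, so qd = 141 − 2p.
Supply slope: (54 − 42)/(56 − 52) = 3, so qs = 3p − 114.
Without the tax, 141 − 2p = 3p − 114 gives 5p = 255, so p* = $51 and q* = 39.
With the tax collected from consumers, demand (in seller-price terms) shifts: qd = 141 − 2(p + 21).
New equilibrium: consumers pay $63.6, sellers receive $42.6, q = 13.8. (Wedge: pb − ps = 21.)
Quantity falls by |ΔQ| = |39 − 13.8| = 25.2.
DWL = ½ · t · |ΔQ| = ½ · 21 · 25.2 = $264.6.

Deadweight loss = $264.6 million.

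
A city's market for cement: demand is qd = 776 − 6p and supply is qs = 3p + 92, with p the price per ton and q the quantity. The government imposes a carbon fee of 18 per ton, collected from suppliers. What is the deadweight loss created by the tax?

Without the tax, 776 − 6p = 3p + 92 gives 9p = 684, so p* = 76 and q* = 320.
With the tax collected from suppliers, supply shifts: qs = 3(p − 18) + 92.
New equilibrium: buyers pay 82, suppliers receive 64, q = 284. (Wedge: pb − ps = 18.)
Quantity falls by |ΔQ| = |320 − 284| = 36.
DWL = ½ · t · |ΔQ| = ½ · 18 · 36 = 324.

Deadweight loss = 324.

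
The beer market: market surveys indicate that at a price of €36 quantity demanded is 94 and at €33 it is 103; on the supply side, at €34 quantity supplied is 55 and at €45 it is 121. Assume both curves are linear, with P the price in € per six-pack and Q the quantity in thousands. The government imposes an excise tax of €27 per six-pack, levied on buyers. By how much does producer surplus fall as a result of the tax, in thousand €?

Producer surplus falls by €522 thousand.

Demand slope: (103 − 94)/(33 − 36) = -3, so Qd = 202 − 3P.
Supply slope: (121 − 55)/(45 − 34) = 6, so Qs = 6P − 149.
Before the tax: set 202 − 3P = 6P − 149 → P* = €39, Q* = 85.
With the tax collected from buyers, demand (in seller-price terms) shifts: Qd = 202 − 3(P + 27).
New equilibrium: buyers pay €57, suppliers receive €30, Q = 31. (Wedge: Pb − Ps = 27.)
ΔPS is the trapezoid between Q = 31 and Q = 85 of height €9: ½ · (85 + 31) · 9 = €522.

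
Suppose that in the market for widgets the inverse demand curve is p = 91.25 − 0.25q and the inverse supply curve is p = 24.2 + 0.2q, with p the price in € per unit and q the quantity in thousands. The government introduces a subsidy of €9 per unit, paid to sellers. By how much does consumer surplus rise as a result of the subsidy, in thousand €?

Consumer surplus rises by €795 thousand.

Inverting to q(p) form: qd = 365 − 4p; qs = 5p − 121.
Before the subsidy: set 365 − 4p = 5p − 121 → p* = €54, q* = 149.
With a per-unit subsidy paid to sellers, each receives p + 9 per unit sold, so supply becomes qs = 5(p + 9) − 121.
Solving gives q = 169 with consumers paying €49 and sellers receiving €58 (the €9 wedge).
ΔCS is the trapezoid between Q = 169 and Q = 149 of height €5: ½ · (149 + 169) · 5 = €795.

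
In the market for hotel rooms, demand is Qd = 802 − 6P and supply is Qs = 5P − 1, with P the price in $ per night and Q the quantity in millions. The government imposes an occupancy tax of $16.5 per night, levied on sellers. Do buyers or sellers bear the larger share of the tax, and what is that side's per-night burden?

Before the tax: set 802 − 6P = 5P − 1 → P* = $73, Q* = 364.
With the tax collected from sellers, supply shifts: Qs = 5(P − 16.5) − 1.
New equilibrium: buyers pay $80.5, sellers receive $64, Q = 319. (Wedge: Pb − Ps = 16.5.)
Per-night burden: buyers $7.5, sellers $9.
Sellers take the larger share because supply is less price-elastic here (demand slope 6 vs supply slope 5).

Sellers bear the larger share: $9 per night.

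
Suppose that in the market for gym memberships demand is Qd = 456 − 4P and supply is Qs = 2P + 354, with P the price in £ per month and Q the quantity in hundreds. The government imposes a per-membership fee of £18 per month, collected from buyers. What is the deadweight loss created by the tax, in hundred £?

Before the tax: set 456 − 4P = 2P + 354 → P* = £17, Q* = 388.
With the tax collected from buyers, demand (in seller-price terms) shifts: Qd = 456 − 4(P + 18).
New equilibrium: buyers pay £23, producers receive £5, Q = 364. (Wedge: Pb − Ps = 18.)
Quantity falls by |ΔQ| = |388 − 364| = 24.
DWL = ½ · t · |ΔQ| = ½ · 18 · 24 = £216.

Deadweight loss = £216 hundred.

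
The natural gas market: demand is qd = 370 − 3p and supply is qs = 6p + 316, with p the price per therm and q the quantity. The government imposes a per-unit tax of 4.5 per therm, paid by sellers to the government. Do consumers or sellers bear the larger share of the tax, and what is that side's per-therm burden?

Consumers bear the larger share: 3 per therm.

Without the tax, 370 − 3p = 6p + 316 gives 9p = 54, so p* = 6 and q* = 352.
With the tax collected from sellers, supply shifts: qs = 6(p − 4.5) + 316.
New equilibrium: consumers pay 9, sellers receive 4.5, q = 343. (Wedge: pb − ps = 4.5.)
Per-therm burden: consumers 3, sellers 1.5.
Consumers take the larger share because demand is less price-elastic here (demand slope 3 vs supply slope 6).
The less price-elastic side of the market bears the larger share of a per-unit tax.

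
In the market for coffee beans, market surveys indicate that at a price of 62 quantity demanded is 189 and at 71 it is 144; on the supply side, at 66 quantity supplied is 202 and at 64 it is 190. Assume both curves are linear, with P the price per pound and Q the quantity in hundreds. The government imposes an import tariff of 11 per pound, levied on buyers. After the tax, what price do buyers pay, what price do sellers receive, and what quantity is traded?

Demand slope: (144 − 189)/(71 − 62) = -5, so Qd = 499 − 5P.
Supply slope: (190 − 202)/(64 − 66) = 6, so Qs = 6P − 194.
Before the tax: set 499 − 5P = 6P − 194 → P* = 63, Q* = 184.
With the tax collected from buyers, demand (in seller-price terms) shifts: Qd = 499 − 5(P + 11).
Solving gives Q = 154 with buyers paying 69 and sellers receiving 58 (the 11 wedge).

Buyers pay 69; sellers receive 58; quantity = 154.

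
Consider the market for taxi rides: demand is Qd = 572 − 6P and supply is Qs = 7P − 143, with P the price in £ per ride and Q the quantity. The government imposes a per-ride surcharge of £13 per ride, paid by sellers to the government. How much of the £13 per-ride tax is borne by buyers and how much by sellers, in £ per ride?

Buyers bear £7 per ride; sellers bear £6 per ride.

Without the tax, 572 − 6P = 7P − 143 gives 13P = 715, so P* = £55 and Q* = 242.
With the tax collected from sellers, supply shifts: Qs = 7(P − 13) − 143.
Solving gives Q = 200 with buyers paying £62 and sellers receiving £49 (the £13 wedge).
Burden on buyers: £7; on sellers: £6. (They sum to £13.)
The less price-elastic side of the market bears the larger share of a per-unit tax.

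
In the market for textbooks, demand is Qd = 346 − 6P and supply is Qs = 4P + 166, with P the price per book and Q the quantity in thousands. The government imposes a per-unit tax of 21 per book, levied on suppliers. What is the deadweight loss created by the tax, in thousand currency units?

Deadweight loss = 529.2 thousand.

Before the tax: set 346 − 6P = 4P + 166 → P* = 18, Q* = 238.
With the tax collected from suppliers, supply shifts: Qs = 4(P − 21) + 166.
Solving gives Q = 187.6 with consumers paying 26.4 and suppliers receiving 5.4 (the 21 wedge).
Quantity falls by |ΔQ| = |238 − 187.6| = 50.4.
DWL = ½ · t · |ΔQ| = ½ · 21 · 50.4 = 529.2.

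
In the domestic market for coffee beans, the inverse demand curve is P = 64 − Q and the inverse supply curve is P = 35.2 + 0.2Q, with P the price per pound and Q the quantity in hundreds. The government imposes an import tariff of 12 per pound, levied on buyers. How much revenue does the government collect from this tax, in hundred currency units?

Inverting to Q(P) form: Qd = 64 − P; Qs = 5P − 176.
Without the tax, 64 − P = 5P − 176 gives 6P = 240, so P* = 40 and Q* = 24.
With the tax collected from buyers, demand (in seller-price terms) shifts: Qd = 64 − (P + 12).
New equilibrium: buyers pay 50, producers receive 38, Q = 14. (Wedge: Pb − Ps = 12.)
Revenue = t · Q = 12 · 14 = 168.

Tax revenue = 168 hundred.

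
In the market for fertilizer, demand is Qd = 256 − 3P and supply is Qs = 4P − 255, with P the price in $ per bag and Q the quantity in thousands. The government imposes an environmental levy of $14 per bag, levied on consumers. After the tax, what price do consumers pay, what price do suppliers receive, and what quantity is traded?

Before the tax: set 256 − 3P = 4P − 255 → P* = $73, Q* = 37.
With the tax collected from consumers, demand (in seller-price terms) shifts: Qd = 256 − 3(P + 14).
Solving gives Q = 13 with consumers paying $81 and suppliers receiving $67 (the $14 wedge).
The less price-elastic side of the market bears the larger share of a per-unit tax.

Consumers pay $81; suppliers receive $67; quantity = 13.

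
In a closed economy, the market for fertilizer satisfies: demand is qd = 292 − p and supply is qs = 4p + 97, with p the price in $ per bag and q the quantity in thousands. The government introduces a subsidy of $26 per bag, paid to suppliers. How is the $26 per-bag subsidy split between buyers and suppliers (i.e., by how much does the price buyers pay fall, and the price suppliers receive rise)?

Buyers gain $20.8 per bag; suppliers gain $5.2 per bag.

Without the subsidy, 292 − p = 4p + 97 gives 5p = 195, so p* = $39 and q* = 253.
With a per-unit subsidy paid to suppliers, each receives p + 26 per unit sold, so supply becomes qs = 4(p + 26) + 97.
New equilibrium: buyers pay $18.2, suppliers receive $44.2, q = 273.8. (Wedge: pb − ps = −26.)
Gain to buyers: $20.8; to suppliers: $5.2. (They sum to $26.)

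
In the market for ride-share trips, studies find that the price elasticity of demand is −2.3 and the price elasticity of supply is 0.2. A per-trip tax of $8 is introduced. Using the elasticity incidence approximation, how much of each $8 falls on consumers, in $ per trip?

Consumers bear ≈ $0.64 per trip.

Incidence ratio: consumers' share ≈ εs / (εs + |εd|) = 0.2 / (0.2 + 2.3) = 0.08.
So consumers bear ≈ 0.08 × $8 = $0.64; sellers bear $7.36.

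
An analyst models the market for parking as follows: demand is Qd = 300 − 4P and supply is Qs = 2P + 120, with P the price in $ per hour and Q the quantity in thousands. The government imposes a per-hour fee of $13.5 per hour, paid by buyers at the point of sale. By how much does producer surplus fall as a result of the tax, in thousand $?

Producer surplus falls by $1539 thousand.

Before the tax: set 300 − 4P = 2P + 120 → P* = $30, Q* = 180.
With the tax collected from buyers, demand (in seller-price terms) shifts: Qd = 300 − 4(P + 13.5).
Solving gives Q = 162 with buyers paying $34.5 and suppliers receiving $21 (the $13.5 wedge).
ΔPS is the trapezoid between Q = 162 and Q = 180 of height $9: ½ · (180 + 162) · 9 = $1539.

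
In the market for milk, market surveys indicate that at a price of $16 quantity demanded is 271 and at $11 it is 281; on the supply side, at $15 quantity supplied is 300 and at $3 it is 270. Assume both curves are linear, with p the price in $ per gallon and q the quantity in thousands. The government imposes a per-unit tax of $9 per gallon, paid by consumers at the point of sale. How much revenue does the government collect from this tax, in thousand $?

Demand slope: (281 − 271)/(11 − 16) = -2, so qd = 303 − 2p.
Supply slope: (270 − 300)/(3 − 15) = 2.5, so qs = 2.5p + 262.5.
Without the tax, 303 − 2p = 2.5p + 262.5 gives 4.5p = 40.5, so p* = $9 and q* = 285.
With the tax collected from consumers, demand (in seller-price terms) shifts: qd = 303 − 2(p + 9).
New equilibrium: consumers pay $14, sellers receive $5, q = 275. (Wedge: pb − ps = 9.)
Revenue = t · Q = 9 · 275 = $2475.

Tax revenue = $2475 thousand.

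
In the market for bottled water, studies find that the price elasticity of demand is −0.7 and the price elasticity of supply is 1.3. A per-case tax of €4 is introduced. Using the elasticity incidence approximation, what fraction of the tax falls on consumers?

Consumers' share ≈ 0.65.

Incidence ratio: consumers' share ≈ εs / (εs + |εd|) = 1.3 / (1.3 + 0.7) = 0.65.
Supply is the more elastic side, so consumers bear the larger share.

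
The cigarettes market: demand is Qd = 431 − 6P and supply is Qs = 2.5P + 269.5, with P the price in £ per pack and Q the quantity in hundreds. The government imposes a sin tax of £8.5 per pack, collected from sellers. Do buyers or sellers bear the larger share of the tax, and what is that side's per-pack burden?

Before the tax: set 431 − 6P = 2.5P + 269.5 → P* = £19, Q* = 317.
With the tax collected from sellers, supply shifts: Qs = 2.5(P − 8.5) + 269.5.
New equilibrium: buyers pay £21.5, sellers receive £13, Q = 302. (Wedge: Pb − Ps = 8.5.)
Per-pack burden: buyers £2.5, sellers £6.
Sellers take the larger share because supply is less price-elastic here (demand slope 6 vs supply slope 2.5).
The less price-elastic side of the market bears the larger share of a per-unit tax.

Sellers bear the larger share: £6 per pack.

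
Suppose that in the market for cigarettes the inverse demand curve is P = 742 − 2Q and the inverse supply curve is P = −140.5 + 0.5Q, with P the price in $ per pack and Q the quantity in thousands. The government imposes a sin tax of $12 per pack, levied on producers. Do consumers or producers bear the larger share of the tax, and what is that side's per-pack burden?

Inverting to Q(P) form: Qd = 371 − 0.5P; Qs = 2P + 281.
Before the tax: set 371 − 0.5P = 2P + 281 → P* = $36, Q* = 353.
With the tax collected from producers, supply shifts: Qs = 2(P − 12) + 281.
New equilibrium: consumers pay $45.6, producers receive $33.6, Q = 348.2. (Wedge: Pb − Ps = 12.)
Per-pack burden: consumers $9.6, producers $2.4.
Consumers take the larger share because demand is less price-elastic here (demand slope 0.5 vs supply slope 2).

Consumers bear the larger share: $9.6 per pack.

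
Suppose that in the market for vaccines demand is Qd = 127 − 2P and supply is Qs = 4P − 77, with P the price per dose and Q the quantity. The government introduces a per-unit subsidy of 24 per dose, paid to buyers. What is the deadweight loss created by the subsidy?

Without the subsidy, 127 − 2P = 4P − 77 gives 6P = 204, so P* = 34 and Q* = 59.
With a per-unit subsidy paid to buyers, each effectively pays P − 24, so demand becomes Qd = 127 − 2(P − 24).
New equilibrium: buyers pay 18, producers receive 42, Q = 91. (Wedge: Pb − Ps = −24.)
Quantity rises by |ΔQ| = |59 − 91| = 32.
DWL = ½ · t · |ΔQ| = ½ · 24 · 32 = 384.

Deadweight loss = 384.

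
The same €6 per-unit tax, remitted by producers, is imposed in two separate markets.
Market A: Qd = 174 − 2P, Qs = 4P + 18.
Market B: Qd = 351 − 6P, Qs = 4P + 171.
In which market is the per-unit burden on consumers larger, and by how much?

Market A, by €1.6.

Market A: pre-tax P* = €26, Q* = 122; post-tax Q = 114; per-unit burden on consumers = €4.
Market B: pre-tax P* = €18, Q* = 243; post-tax Q = 228.6; per-unit burden on consumers = €2.4.
Difference: €4 vs €2.4 → market A is larger by €1.6.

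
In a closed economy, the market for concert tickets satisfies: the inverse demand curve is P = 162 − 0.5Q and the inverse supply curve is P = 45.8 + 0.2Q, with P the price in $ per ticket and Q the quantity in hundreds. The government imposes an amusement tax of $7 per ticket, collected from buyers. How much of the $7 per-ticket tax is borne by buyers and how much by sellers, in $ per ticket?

Inverting to Q(P) form: Qd = 324 − 2P; Qs = 5P − 229.
Before the tax: set 324 − 2P = 5P − 229 → P* = $79, Q* = 166.
With the tax collected from buyers, demand (in seller-price terms) shifts: Qd = 324 − 2(P + 7).
New equilibrium: buyers pay $84, sellers receive $77, Q = 156. (Wedge: Pb − Ps = 7.)
Burden on buyers: $5; on sellers: $2. (They sum to $7.)

Buyers bear $5 per ticket; sellers bear $2 per ticket.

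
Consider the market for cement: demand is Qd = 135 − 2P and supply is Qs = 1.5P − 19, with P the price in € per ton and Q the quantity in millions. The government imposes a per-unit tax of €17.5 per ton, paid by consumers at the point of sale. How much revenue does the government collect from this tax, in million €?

Tax revenue = €560 million.

Before the tax: set 135 − 2P = 1.5P − 19 → P* = €44, Q* = 47.
With the tax collected from consumers, demand (in seller-price terms) shifts: Qd = 135 − 2(P + 17.5).
Solving gives Q = 32 with consumers paying €51.5 and suppliers receiving €34 (the €17.5 wedge).
Revenue = t · Q = 17.5 · 32 = €560.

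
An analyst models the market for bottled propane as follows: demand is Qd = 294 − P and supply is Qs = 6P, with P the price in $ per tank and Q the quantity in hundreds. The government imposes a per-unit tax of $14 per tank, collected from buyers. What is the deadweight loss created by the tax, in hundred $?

Deadweight loss = $84 hundred.

Without the tax, 294 − P = 6P gives 7P = 294, so P* = $42 and Q* = 252.
With the tax collected from buyers, demand (in seller-price terms) shifts: Qd = 294 − (P + 14).
New equilibrium: buyers pay $54, producers receive $40, Q = 240. (Wedge: Pb − Ps = 14.)
Quantity falls by |ΔQ| = |252 − 240| = 12.
DWL = ½ · t · |ΔQ| = ½ · 14 · 12 = $84.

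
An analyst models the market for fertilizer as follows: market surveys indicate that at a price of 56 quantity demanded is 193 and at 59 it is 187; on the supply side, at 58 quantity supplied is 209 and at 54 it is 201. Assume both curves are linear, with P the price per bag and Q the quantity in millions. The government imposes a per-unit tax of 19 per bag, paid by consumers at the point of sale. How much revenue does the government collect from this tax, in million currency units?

Demand slope: (187 − 193)/(59 − 56) = -2, so Qd = 305 − 2P.
Supply slope: (201 − 209)/(54 − 58) = 2, so Qs = 2P + 93.
Without the tax, 305 − 2P = 2P + 93 gives 4P = 212, so P* = 53 and Q* = 199.
With the tax collected from consumers, demand (in seller-price terms) shifts: Qd = 305 − 2(P + 19).
Solving gives Q = 180 with consumers paying 62.5 and producers receiving 43.5 (the 19 wedge).
Revenue = t · Q = 19 · 180 = 3420.

Tax revenue = 3420 million.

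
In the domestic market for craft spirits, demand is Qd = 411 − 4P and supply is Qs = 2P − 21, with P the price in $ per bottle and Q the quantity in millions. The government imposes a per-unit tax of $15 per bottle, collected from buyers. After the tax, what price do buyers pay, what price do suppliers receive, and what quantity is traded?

Before the tax: set 411 − 4P = 2P − 21 → P* = $72, Q* = 123.
With the tax collected from buyers, demand (in seller-price terms) shifts: Qd = 411 − 4(P + 15).
Solving gives Q = 103 with buyers paying $77 and suppliers receiving $62 (the $15 wedge).
The less price-elastic side of the market bears the larger share of a per-unit tax.

Buyers pay $77; suppliers receive $62; quantity = 103.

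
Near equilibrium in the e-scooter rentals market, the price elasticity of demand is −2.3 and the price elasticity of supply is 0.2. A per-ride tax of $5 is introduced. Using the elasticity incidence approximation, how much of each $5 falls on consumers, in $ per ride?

Consumers bear ≈ $0.4 per ride.

Incidence ratio: consumers' share ≈ εs / (εs + |εd|) = 0.2 / (0.2 + 2.3) = 0.08.
So consumers bear ≈ 0.08 × $5 = $0.4; producers bear $4.6.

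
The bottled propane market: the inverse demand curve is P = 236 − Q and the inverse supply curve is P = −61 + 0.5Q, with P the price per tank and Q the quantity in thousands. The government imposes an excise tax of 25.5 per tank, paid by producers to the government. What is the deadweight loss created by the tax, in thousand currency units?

Rewrite in direct form: Qd = 236 − P and Qs = 2P + 122.
Before the tax: set 236 − P = 2P + 122 → P* = 38, Q* = 198.
With the tax collected from producers, supply shifts: Qs = 2(P − 25.5) + 122.
New equilibrium: buyers pay 55, producers receive 29.5, Q = 181. (Wedge: Pb − Ps = 25.5.)
Quantity falls by |ΔQ| = |198 − 181| = 17.
DWL = ½ · t · |ΔQ| = ½ · 25.5 · 17 = 216.75.

Deadweight loss = 216.75 thousand.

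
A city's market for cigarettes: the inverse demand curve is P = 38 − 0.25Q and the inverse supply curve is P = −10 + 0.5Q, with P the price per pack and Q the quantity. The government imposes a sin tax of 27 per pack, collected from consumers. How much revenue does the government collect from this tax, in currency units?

Tax revenue = 756.

Rewrite in direct form: Qd = 152 − 4P and Qs = 2P + 20.
Before the tax: set 152 − 4P = 2P + 20 → P* = 22, Q* = 64.
With the tax collected from consumers, demand (in seller-price terms) shifts: Qd = 152 − 4(P + 27).
Solving gives Q = 28 with consumers paying 31 and producers receiving 4 (the 27 wedge).
Revenue = t · Q = 27 · 28 = 756.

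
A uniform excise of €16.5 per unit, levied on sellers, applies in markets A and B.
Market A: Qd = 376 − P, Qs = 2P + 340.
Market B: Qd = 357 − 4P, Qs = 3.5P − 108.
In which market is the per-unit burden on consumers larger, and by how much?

Market A: pre-tax P* = €12, Q* = 364; post-tax Q = 353; per-unit burden on consumers = €11.
Market B: pre-tax P* = €62, Q* = 109; post-tax Q = 78.2; per-unit burden on consumers = €7.7.
Difference: €11 vs €7.7 → market A is larger by €3.3.

Market A, by €3.3.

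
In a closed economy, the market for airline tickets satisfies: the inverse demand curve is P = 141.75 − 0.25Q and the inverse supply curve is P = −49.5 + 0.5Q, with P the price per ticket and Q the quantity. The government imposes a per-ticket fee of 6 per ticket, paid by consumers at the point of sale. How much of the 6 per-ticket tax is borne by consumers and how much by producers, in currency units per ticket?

Consumers bear 2 per ticket; producers bear 4 per ticket.

Rewrite in direct form: Qd = 567 − 4P and Qs = 2P + 99.
Without the tax, 567 − 4P = 2P + 99 gives 6P = 468, so P* = 78 and Q* = 255.
With the tax collected from consumers, demand (in seller-price terms) shifts: Qd = 567 − 4(P + 6).
New equilibrium: consumers pay 80, producers receive 74, Q = 247. (Wedge: Pb − Ps = 6.)
Burden on consumers: 2; on producers: 4. (They sum to 6.)
The less price-elastic side of the market bears the larger share of a per-unit tax.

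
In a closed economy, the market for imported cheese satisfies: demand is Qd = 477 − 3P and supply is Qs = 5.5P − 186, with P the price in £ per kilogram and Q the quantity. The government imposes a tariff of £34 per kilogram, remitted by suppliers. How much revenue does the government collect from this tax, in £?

Tax revenue = £6018.

Without the tax, 477 − 3P = 5.5P − 186 gives 8.5P = 663, so P* = £78 and Q* = 243.
With the tax collected from suppliers, supply shifts: Qs = 5.5(P − 34) − 186.
Solving gives Q = 177 with buyers paying £100 and suppliers receiving £66 (the £34 wedge).
Revenue = t · Q = 34 · 177 = £6018.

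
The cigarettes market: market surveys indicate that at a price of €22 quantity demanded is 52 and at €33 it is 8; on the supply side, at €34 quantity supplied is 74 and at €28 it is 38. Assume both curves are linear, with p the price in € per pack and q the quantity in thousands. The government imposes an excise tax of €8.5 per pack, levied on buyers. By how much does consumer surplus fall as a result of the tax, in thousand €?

Demand slope: (8 − 52)/(33 − 22) = -4, so qd = 140 − 4p.
Supply slope: (38 − 74)/(28 − 34) = 6, so qs = 6p − 130.
Without the tax, 140 − 4p = 6p − 130 gives 10p = 270, so p* = €27 and q* = 32.
With the tax collected from buyers, demand (in seller-price terms) shifts: qd = 140 − 4(p + 8.5).
Solving gives q = 11.6 with buyers paying €32.1 and sellers receiving €23.6 (the €8.5 wedge).
ΔCS is the trapezoid between Q = 11.6 and Q = 32 of height €5.1: ½ · (32 + 11.6) · 5.1 = €111.18.

Consumer surplus falls by €111.18 thousand.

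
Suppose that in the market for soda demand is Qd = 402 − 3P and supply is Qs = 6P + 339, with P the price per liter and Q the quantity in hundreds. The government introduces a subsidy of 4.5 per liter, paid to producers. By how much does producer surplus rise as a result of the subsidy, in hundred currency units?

Without the subsidy, 402 − 3P = 6P + 339 gives 9P = 63, so P* = 7 and Q* = 381.
With a per-unit subsidy paid to producers, each receives P + 4.5 per unit sold, so supply becomes Qs = 6(P + 4.5) + 339.
Solving gives Q = 390 with consumers paying 4 and producers receiving 8.5 (the 4.5 wedge).
ΔPS is the trapezoid between Q = 390 and Q = 381 of height 1.5: ½ · (381 + 390) · 1.5 = 578.25.

Producer surplus rises by 578.25 hundred.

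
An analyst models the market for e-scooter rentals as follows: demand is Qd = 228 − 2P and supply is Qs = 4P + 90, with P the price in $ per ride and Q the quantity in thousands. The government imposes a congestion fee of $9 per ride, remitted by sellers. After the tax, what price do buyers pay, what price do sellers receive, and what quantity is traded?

Buyers pay $29; sellers receive $20; quantity = 170.

Before the tax: set 228 − 2P = 4P + 90 → P* = $23, Q* = 182.
With the tax collected from sellers, supply shifts: Qs = 4(P − 9) + 90.
Solving gives Q = 170 with buyers paying $29 and sellers receiving $20 (the $9 wedge).
The less price-elastic side of the market bears the larger share of a per-unit tax.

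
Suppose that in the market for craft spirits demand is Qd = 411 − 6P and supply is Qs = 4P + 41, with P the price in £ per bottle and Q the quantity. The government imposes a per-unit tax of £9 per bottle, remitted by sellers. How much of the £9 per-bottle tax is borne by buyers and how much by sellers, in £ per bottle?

Buyers bear £3.6 per bottle; sellers bear £5.4 per bottle.

Without the tax, 411 − 6P = 4P + 41 gives 10P = 370, so P* = £37 and Q* = 189.
With the tax collected from sellers, supply shifts: Qs = 4(P − 9) + 41.
New equilibrium: buyers pay £40.6, sellers receive £31.6, Q = 167.4. (Wedge: Pb − Ps = 9.)
Burden on buyers: £3.6; on sellers: £5.4. (They sum to £9.)
The less price-elastic side of the market bears the larger share of a per-unit tax.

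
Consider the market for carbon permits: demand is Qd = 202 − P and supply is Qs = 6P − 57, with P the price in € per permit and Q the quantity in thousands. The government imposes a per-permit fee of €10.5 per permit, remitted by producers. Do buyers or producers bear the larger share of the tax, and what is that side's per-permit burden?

Without the tax, 202 − P = 6P − 57 gives 7P = 259, so P* = €37 and Q* = 165.
With the tax collected from producers, supply shifts: Qs = 6(P − 10.5) − 57.
New equilibrium: buyers pay €46, producers receive €35.5, Q = 156. (Wedge: Pb − Ps = 10.5.)
Per-permit burden: buyers €9, producers €1.5.
Buyers take the larger share because demand is less price-elastic here (demand slope 1 vs supply slope 6).

Buyers bear the larger share: €9 per permit.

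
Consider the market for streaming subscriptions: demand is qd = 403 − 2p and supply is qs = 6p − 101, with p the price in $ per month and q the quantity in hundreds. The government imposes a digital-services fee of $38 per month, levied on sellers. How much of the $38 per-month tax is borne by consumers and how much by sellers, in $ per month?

Without the tax, 403 − 2p = 6p − 101 gives 8p = 504, so p* = $63 and q* = 277.
With the tax collected from sellers, supply shifts: qs = 6(p − 38) − 101.
Solving gives q = 220 with consumers paying $91.5 and sellers receiving $53.5 (the $38 wedge).
Burden on consumers: $28.5; on sellers: $9.5. (They sum to $38.)

Consumers bear $28.5 per month; sellers bear $9.5 per month.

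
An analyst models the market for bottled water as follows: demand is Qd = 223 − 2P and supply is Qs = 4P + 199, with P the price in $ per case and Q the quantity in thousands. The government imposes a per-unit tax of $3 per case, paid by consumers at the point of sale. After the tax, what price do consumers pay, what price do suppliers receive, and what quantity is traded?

Consumers pay $6; suppliers receive $3; quantity = 211.

Without the tax, 223 − 2P = 4P + 199 gives 6P = 24, so P* = $4 and Q* = 215.
With the tax collected from consumers, demand (in seller-price terms) shifts: Qd = 223 − 2(P + 3).
New equilibrium: consumers pay $6, suppliers receive $3, Q = 211. (Wedge: Pb − Ps = 3.)
The less price-elastic side of the market bears the larger share of a per-unit tax.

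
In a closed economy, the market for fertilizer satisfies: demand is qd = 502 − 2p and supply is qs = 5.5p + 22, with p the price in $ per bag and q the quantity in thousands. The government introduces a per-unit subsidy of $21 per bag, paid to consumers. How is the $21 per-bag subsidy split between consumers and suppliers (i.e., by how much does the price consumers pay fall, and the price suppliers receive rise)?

Before the subsidy: set 502 − 2p = 5.5p + 22 → p* = $64, q* = 374.
With a per-unit subsidy paid to consumers, each effectively pays p − 21, so demand becomes qd = 502 − 2(p − 21).
Solving gives q = 404.8 with consumers paying $48.6 and suppliers receiving $69.6 (the $21 wedge).
Gain to consumers: $15.4; to suppliers: $5.6. (They sum to $21.)

Consumers gain $15.4 per bag; suppliers gain $5.6 per bag.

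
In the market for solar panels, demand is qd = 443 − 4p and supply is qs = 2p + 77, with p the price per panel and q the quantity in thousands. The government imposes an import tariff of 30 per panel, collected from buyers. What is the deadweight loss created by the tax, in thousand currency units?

Before the tax: set 443 − 4p = 2p + 77 → p* = 61, q* = 199.
With the tax collected from buyers, demand (in seller-price terms) shifts: qd = 443 − 4(p + 30).
Solving gives q = 159 with buyers paying 71 and sellers receiving 41 (the 30 wedge).
Quantity falls by |ΔQ| = |199 − 159| = 40.
DWL = ½ · t · |ΔQ| = ½ · 30 · 40 = 600.

Deadweight loss = 600 thousand.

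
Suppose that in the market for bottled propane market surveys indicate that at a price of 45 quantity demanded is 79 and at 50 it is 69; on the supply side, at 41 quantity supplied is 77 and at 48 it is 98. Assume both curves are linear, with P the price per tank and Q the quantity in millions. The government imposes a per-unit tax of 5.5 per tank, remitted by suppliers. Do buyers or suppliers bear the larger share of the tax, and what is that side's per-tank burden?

Buyers bear the larger share: 3.3 per tank.

Demand slope: (69 − 79)/(50 − 45) = -2, so Qd = 169 − 2P.
Supply slope: (98 − 77)/(48 − 41) = 3, so Qs = 3P − 46.
Without the tax, 169 − 2P = 3P − 46 gives 5P = 215, so P* = 43 and Q* = 83.
With the tax collected from suppliers, supply shifts: Qs = 3(P − 5.5) − 46.
New equilibrium: buyers pay 46.3, suppliers receive 40.8, Q = 76.4. (Wedge: Pb − Ps = 5.5.)
Per-tank burden: buyers 3.3, suppliers 2.2.
Buyers take the larger share because demand is less price-elastic here (demand slope 2 vs supply slope 3).
The less price-elastic side of the market bears the larger share of a per-unit tax.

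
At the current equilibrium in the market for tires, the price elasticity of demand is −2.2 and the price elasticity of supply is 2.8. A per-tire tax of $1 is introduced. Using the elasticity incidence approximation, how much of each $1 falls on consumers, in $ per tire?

Incidence ratio: consumers' share ≈ εs / (εs + |εd|) = 2.8 / (2.8 + 2.2) = 0.56.
So consumers bear ≈ 0.56 × $1 = $0.56; suppliers bear $0.44.

Consumers bear ≈ $0.56 per tire.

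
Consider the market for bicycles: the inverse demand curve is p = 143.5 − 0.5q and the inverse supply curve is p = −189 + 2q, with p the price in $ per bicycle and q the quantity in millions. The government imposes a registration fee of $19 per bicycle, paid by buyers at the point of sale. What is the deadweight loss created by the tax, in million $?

Deadweight loss = $72.2 million.

Inverting to q(p) form: qd = 287 − 2p; qs = 0.5p + 94.5.
Without the tax, 287 − 2p = 0.5p + 94.5 gives 2.5p = 192.5, so p* = $77 and q* = 133.
With the tax collected from buyers, demand (in seller-price terms) shifts: qd = 287 − 2(p + 19).
Solving gives q = 125.4 with buyers paying $80.8 and suppliers receiving $61.8 (the $19 wedge).
Quantity falls by |ΔQ| = |133 − 125.4| = 7.6.
DWL = ½ · t · |ΔQ| = ½ · 19 · 7.6 = $72.2.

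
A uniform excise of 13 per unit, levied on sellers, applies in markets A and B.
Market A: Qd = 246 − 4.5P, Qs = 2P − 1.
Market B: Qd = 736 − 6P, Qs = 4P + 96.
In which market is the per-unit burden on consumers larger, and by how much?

Market B, by 1.2.

Market A: pre-tax P* = 38, Q* = 75; post-tax Q = 57; per-unit burden on consumers = 4.
Market B: pre-tax P* = 64, Q* = 352; post-tax Q = 320.8; per-unit burden on consumers = 5.2.
Difference: 4 vs 5.2 → market B is larger by 1.2.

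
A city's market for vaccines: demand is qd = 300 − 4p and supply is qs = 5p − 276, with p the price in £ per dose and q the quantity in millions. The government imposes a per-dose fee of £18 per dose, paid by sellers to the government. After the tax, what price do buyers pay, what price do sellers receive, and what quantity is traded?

Buyers pay £74; sellers receive £56; quantity = 4.

Before the tax: set 300 − 4p = 5p − 276 → p* = £64, q* = 44.
With the tax collected from sellers, supply shifts: qs = 5(p − 18) − 276.
Solving gives q = 4 with buyers paying £74 and sellers receiving £56 (the £18 wedge).
The less price-elastic side of the market bears the larger share of a per-unit tax.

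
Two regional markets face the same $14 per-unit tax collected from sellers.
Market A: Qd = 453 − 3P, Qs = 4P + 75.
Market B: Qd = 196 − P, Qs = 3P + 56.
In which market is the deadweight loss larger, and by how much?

Market A, by $94.5.

Market A: pre-tax P* = $54, Q* = 291; post-tax Q = 267; deadweight loss = $168.
Market B: pre-tax P* = $35, Q* = 161; post-tax Q = 150.5; deadweight loss = $73.5.
Difference: $168 vs $73.5 → market A is larger by $94.5.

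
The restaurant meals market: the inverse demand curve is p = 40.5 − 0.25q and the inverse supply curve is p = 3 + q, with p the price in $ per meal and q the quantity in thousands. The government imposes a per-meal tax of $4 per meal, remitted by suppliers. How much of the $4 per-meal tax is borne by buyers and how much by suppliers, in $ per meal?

Buyers bear $0.8 per meal; suppliers bear $3.2 per meal.

Rewrite in direct form: qd = 162 − 4p and qs = p − 3.
Without the tax, 162 − 4p = p − 3 gives 5p = 165, so p* = $33 and q* = 30.
With the tax collected from suppliers, supply shifts: qs = (p − 4) − 3.
New equilibrium: buyers pay $33.8, suppliers receive $29.8, q = 26.8. (Wedge: pb − ps = 4.)
Burden on buyers: $0.8; on suppliers: $3.2. (They sum to $4.)
The less price-elastic side of the market bears the larger share of a per-unit tax.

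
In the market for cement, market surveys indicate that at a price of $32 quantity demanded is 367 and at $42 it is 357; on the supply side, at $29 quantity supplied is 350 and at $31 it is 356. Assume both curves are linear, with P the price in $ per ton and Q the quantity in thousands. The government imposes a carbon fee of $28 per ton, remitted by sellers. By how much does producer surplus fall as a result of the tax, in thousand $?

Demand slope: (357 − 367)/(42 − 32) = -1, so Qd = 399 − P.
Supply slope: (356 − 350)/(31 − 29) = 3, so Qs = 3P + 263.
Before the tax: set 399 − P = 3P + 263 → P* = $34, Q* = 365.
With the tax collected from sellers, supply shifts: Qs = 3(P − 28) + 263.
Solving gives Q = 344 with consumers paying $55 and sellers receiving $27 (the $28 wedge).
ΔPS is the trapezoid between Q = 344 and Q = 365 of height $7: ½ · (365 + 344) · 7 = $2481.5.

Producer surplus falls by $2481.5 thousand.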